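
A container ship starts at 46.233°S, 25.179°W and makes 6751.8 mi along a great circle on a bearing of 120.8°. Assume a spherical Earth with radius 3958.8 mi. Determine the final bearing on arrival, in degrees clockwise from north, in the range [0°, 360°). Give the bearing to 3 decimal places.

final bearing 37.902°

Central angle δ = d/R = 1.705517 rad.
Converting: φ₁ = -0.806918 rad, θ = 2.108358 rad.
Applying the spherical law of cosines for sides, sin φ₂ = sin φ₁ cos δ + cos φ₁ sin δ cos θ = -0.253989, so φ₂ = -14.714°.
For the longitude increment, Δλ = atan2( sin θ sin δ cos φ₁, cos δ − sin φ₁ sin φ₂ ) = atan2(0.588782, -0.317734) = 118.353°.
λ₂ = -25.179° + 118.353° = 93.174°.
The forward bearing on arrival equals the back-azimuth from the destination plus 180°.
Back-azimuth from P₂ (-14.714°, 93.174°) to P₁ (-46.233°, -25.179°), with Δλ' = λ₁ − λ₂ = -118.353°: atan2( sin Δλ' cos φ₁ , cos φ₂ sin φ₁ − sin φ₂ cos φ₁ cos Δλ' ) = 217.902°.
Final bearing = (217.902° + 180°) mod 360° = 37.902°.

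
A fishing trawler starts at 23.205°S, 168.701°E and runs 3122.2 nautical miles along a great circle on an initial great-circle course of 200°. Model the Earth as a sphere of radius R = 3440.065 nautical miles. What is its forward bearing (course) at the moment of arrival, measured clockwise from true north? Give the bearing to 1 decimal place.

final bearing 234.9°

The arc subtends δ = 3122.2/3440.065 = 0.907599 rad at the centre.
Converting: φ₁ = -0.405004 rad, θ = 3.490659 rad.
Destination latitude: φ₂ = arcsin( sin φ₁ cos δ + cos φ₁ sin δ cos θ ) = arcsin(-0.923174) = -67.395°.
Δλ = atan2( sin θ sin δ cos φ₁ , cos δ − sin φ₁ sin φ₂ ) = atan2(-0.247717, 0.251889) = -0.777049 rad = -44.522°.
Hence λ₂ = 168.701° + -44.522° = 124.179°.
The forward bearing on arrival equals the back-azimuth from the destination plus 180°.
Back-azimuth from P₂ (-67.4°, 124.2°) to P₁ (-23.2°, 168.7°), with Δλ' = λ₁ − λ₂ = 44.5°: atan2( sin Δλ' cos φ₁ , cos φ₂ sin φ₁ − sin φ₂ cos φ₁ cos Δλ' ) = 54.9°.
Final bearing = (54.9° + 180°) mod 360° = 234.9°.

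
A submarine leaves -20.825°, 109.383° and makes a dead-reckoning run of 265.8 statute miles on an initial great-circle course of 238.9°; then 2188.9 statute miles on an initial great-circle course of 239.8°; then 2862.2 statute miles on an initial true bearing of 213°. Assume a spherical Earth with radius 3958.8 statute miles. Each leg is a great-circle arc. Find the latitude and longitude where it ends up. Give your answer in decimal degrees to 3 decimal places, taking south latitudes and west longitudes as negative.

Apply the spherical direct solution leg by leg, carrying full precision between legs.
Leg 1: from (-20.825°, 109.383°), δ = 265.8/3958.8 = 0.067142 rad, θ = 238.9° → φ = -22.774°, λ = 105.811°.
Leg 2: from (-22.774°, 105.811°), δ = 2188.9/3958.8 = 0.552920 rad, θ = 239.8° → φ = -34.960°, λ = 72.181°.
Leg 3: from (-34.960°, 72.181°), δ = 2862.2/3958.8 = 0.722997 rad, θ = 213° → φ = -62.180°, λ = 21.635°.

latitude -62.180°, longitude 21.635°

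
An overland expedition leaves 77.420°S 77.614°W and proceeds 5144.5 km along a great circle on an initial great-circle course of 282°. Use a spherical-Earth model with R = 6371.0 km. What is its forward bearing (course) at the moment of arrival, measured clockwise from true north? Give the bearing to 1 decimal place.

final bearing 343.9°

δ = 5144.5/6371 = 0.807487 rad (46.2656°).
Start latitude φ₁ = -1.351234 rad; initial bearing θ = 4.921828 rad.
Destination latitude: φ₂ = arcsin( sin φ₁ cos δ + cos φ₁ sin δ cos θ ) = arcsin(-0.642000) = -39.941°.
Then Δλ = atan2(-0.153935, 0.064729) = -1.172747 rad, from sin θ sin δ cos φ₁ over cos δ − sin φ₁ sin φ₂.
λ₂ = λ₁ + Δλ = -144.807°.
The forward bearing on arrival equals the back-azimuth from the destination plus 180°.
Back-azimuth from P₂ (-39.9°, -144.8°) to P₁ (-77.4°, -77.6°), with Δλ' = λ₁ − λ₂ = 67.2°: atan2( sin Δλ' cos φ₁ , cos φ₂ sin φ₁ − sin φ₂ cos φ₁ cos Δλ' ) = 163.9°.
Final bearing = (163.9° + 180°) mod 360° = 343.9°.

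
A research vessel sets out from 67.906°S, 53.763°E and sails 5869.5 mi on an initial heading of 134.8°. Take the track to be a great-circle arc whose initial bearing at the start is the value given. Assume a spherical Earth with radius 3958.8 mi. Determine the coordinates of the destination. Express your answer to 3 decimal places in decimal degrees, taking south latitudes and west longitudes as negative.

latitude -20.217°, longitude -175.107°

The arc subtends δ = 5869.5/3958.8 = 1.482646 rad at the centre.
Converting: φ₁ = -1.185183 rad, θ = 2.352704 rad.
Applying the spherical law of cosines for sides, sin φ₂ = sin φ₁ cos δ + cos φ₁ sin δ cos θ = -0.345574, so φ₂ = -20.217°.
For the longitude increment, Δλ = atan2( sin θ sin δ cos φ₁, cos δ − sin φ₁ sin φ₂ ) = atan2(0.265853, -0.232162) = 131.130°.
λ₂ = 53.763° + 131.130° = 184.893°, normalized to (−180°, 180°] → -175.107°.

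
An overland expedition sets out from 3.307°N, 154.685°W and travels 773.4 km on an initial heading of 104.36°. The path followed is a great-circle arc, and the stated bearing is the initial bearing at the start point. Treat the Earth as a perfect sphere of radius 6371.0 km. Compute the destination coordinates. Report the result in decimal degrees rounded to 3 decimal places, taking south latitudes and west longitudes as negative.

latitude 1.563°, longitude -147.945°

Angular distance δ = d/R = 773.4 / 6371 = 0.121394 rad.
Start latitude φ₁ = 0.057718 rad; initial bearing θ = 1.821426 rad.
Destination latitude: φ₂ = arcsin( sin φ₁ cos δ + cos φ₁ sin δ cos θ ) = arcsin(0.027278) = 1.563°.
Then Δλ = atan2(0.117117, 0.991067) = 0.117627 rad, from sin θ sin δ cos φ₁ over cos δ − sin φ₁ sin φ₂.
λ₂ = -154.685° + 6.740° = -147.945°.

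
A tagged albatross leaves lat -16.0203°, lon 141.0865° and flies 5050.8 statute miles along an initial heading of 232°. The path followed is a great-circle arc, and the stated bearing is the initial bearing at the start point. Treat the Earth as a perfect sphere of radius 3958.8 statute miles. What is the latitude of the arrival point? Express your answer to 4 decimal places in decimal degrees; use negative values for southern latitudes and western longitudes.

latitude -40.2724°

Central angle δ = d/R = 1.275841 rad.
Converting: φ₁ = -0.279607 rad, θ = 4.049164 rad.
Applying the spherical law of cosines for sides, sin φ₂ = sin φ₁ cos δ + cos φ₁ sin δ cos θ = -0.646423, so φ₂ = -40.2724°.
Then Δλ = atan2(-0.724699, 0.112299) = -1.417060 rad, from sin θ sin δ cos φ₁ over cos δ − sin φ₁ sin φ₂.
λ₂ = 141.0865° + -81.1916° = 59.8949°.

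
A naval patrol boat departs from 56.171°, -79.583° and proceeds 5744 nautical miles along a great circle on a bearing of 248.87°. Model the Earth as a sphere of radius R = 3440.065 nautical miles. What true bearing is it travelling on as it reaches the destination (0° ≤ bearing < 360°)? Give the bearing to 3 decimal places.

δ = 5744/3440.065 = 1.669736 rad (95.6688°).
Start latitude φ₁ = 0.980369 rad; initial bearing θ = 4.343601 rad.
Destination latitude: φ₂ = arcsin( sin φ₁ cos δ + cos φ₁ sin δ cos θ ) = arcsin(-0.281762) = -16.365°.
Δλ = atan2( sin θ sin δ cos φ₁ , cos δ − sin φ₁ sin φ₂ ) = atan2(-0.516746, 0.135282) = -1.314746 rad = -75.329°.
Hence λ₂ = -79.583° + -75.329° = -154.912°.
The forward bearing on arrival equals the back-azimuth from the destination plus 180°.
Back-azimuth from P₂ (-16.365°, -154.912°) to P₁ (56.171°, -79.583°), with Δλ' = λ₁ − λ₂ = 75.329°: atan2( sin Δλ' cos φ₁ , cos φ₂ sin φ₁ − sin φ₂ cos φ₁ cos Δλ' ) = 32.766°.
Final bearing = (32.766° + 180°) mod 360° = 212.766°.

final bearing 212.766°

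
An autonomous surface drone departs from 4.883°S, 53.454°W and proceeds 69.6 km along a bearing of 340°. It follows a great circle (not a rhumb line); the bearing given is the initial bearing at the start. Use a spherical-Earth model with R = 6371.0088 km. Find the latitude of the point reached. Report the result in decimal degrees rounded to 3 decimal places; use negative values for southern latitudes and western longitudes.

Central angle δ = d/R = 0.010924 rad.
With φ₁ = -4.883° = -0.085224 rad and θ = 340° = 5.934119 rad:
Destination latitude: φ₂ = arcsin( sin φ₁ cos δ + cos φ₁ sin δ cos θ ) = arcsin(-0.074888) = -4.295°.
Δλ = atan2( sin θ sin δ cos φ₁ , cos δ − sin φ₁ sin φ₂ ) = atan2(-0.003723, 0.993566) = -0.003747 rad = -0.215°.
λ₂ = λ₁ + Δλ = -53.669°.

latitude -4.295°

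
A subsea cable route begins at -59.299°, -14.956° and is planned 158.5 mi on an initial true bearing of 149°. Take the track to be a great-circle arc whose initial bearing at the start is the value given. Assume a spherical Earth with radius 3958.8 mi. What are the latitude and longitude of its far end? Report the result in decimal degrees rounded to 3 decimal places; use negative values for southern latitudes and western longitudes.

latitude -61.243°, longitude -12.500°

The arc subtends δ = 158.5/3958.8 = 0.040037 rad at the centre.
With φ₁ = -59.299° = -1.034963 rad and θ = 149° = 2.600541 rad:
Applying the spherical law of cosines for sides, sin φ₂ = sin φ₁ cos δ + cos φ₁ sin δ cos θ = -0.876671, so φ₂ = -61.243°.
Then Δλ = atan2(0.010525, 0.245399) = 0.042864 rad, from sin θ sin δ cos φ₁ over cos δ − sin φ₁ sin φ₂.
Hence λ₂ = -14.956° + 2.456° = -12.500°.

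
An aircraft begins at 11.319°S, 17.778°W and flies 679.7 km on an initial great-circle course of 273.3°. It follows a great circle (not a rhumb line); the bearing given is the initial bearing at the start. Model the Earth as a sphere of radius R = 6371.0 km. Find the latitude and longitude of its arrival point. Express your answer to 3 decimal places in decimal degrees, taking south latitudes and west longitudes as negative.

latitude -10.903°, longitude -23.993°

Central angle δ = d/R = 0.106687 rad.
Start latitude φ₁ = -0.197554 rad; initial bearing θ = 4.769985 rad.
sin φ₂ = sin φ₁ cos δ + cos φ₁ sin δ cos θ = (-0.196271)(0.994314) + (0.980550)(0.106484)(0.057564) = -0.189145
φ₂ = asin(-0.189145) = -0.190291 rad = -10.903°.
Then Δλ = atan2(-0.104240, 0.957191) = -0.108475 rad, from sin θ sin δ cos φ₁ over cos δ − sin φ₁ sin φ₂.
λ₂ = -17.778° + -6.215° = -23.993°.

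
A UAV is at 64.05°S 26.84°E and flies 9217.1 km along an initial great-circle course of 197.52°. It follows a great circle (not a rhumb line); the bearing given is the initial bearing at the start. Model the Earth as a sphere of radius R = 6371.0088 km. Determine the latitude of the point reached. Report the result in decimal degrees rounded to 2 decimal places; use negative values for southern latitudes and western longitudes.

latitude -31.69°

Central angle δ = d/R = 1.446725 rad.
Converting: φ₁ = -1.117883 rad, θ = 3.447374 rad.
Applying the spherical law of cosines for sides, sin φ₂ = sin φ₁ cos δ + cos φ₁ sin δ cos θ = -0.525356, so φ₂ = -31.69°.
Then Δλ = atan2(-0.130718, -0.348635) = -2.782872 rad, from sin θ sin δ cos φ₁ over cos δ − sin φ₁ sin φ₂.
λ₂ = λ₁ + Δλ = -132.61°.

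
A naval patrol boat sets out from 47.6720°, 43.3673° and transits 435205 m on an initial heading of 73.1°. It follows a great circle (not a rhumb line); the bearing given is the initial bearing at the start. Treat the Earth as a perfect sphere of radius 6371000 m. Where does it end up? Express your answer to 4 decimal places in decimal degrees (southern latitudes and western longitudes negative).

δ = 435205/6371000 = 0.068310 rad (3.9139°).
With φ₁ = 47.6720° = 0.832033 rad and θ = 73.1° = 1.275836 rad:
Applying the spherical law of cosines for sides, sin φ₂ = sin φ₁ cos δ + cos φ₁ sin δ cos θ = 0.750939, so φ₂ = 48.6718°.
Then Δλ = atan2(0.043978, 0.442497) = 0.099060 rad, from sin θ sin δ cos φ₁ over cos δ − sin φ₁ sin φ₂.
λ₂ = 43.3673° + 5.6757° = 49.0430°.

latitude 48.6718°, longitude 49.0430°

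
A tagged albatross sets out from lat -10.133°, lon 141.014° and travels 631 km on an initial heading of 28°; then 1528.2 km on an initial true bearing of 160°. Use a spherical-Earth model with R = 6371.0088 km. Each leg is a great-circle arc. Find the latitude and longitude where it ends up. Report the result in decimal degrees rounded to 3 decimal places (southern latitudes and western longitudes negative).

latitude -17.995°, longitude 148.586°

Apply the spherical direct solution leg by leg, carrying full precision between legs.
Leg 1: from (-10.133°, 141.014°), δ = 631/6371.0088 = 0.099042 rad, θ = 28° → φ = -5.113°, λ = 143.685°.
Leg 2: from (-5.113°, 143.685°), δ = 1528.2/6371.0088 = 0.239868 rad, θ = 160° → φ = -17.995°, λ = 148.586°.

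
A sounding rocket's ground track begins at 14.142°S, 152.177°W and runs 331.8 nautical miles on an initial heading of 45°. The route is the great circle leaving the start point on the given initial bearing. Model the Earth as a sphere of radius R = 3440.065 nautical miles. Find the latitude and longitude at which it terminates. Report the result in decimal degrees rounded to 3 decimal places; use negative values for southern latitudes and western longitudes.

latitude -10.204°, longitude -148.210°

Angular distance δ = d/R = 331.8 / 3440.065 = 0.096452 rad.
With φ₁ = -14.142° = -0.246824 rad and θ = 45° = 0.785398 rad:
Applying the spherical law of cosines for sides, sin φ₂ = sin φ₁ cos δ + cos φ₁ sin δ cos θ = -0.177158, so φ₂ = -10.204°.
For the longitude increment, Δλ = atan2( sin θ sin δ cos φ₁, cos δ − sin φ₁ sin φ₂ ) = atan2(0.066032, 0.952068) = 3.967°.
λ₂ = -152.177° + 3.967° = -148.210°.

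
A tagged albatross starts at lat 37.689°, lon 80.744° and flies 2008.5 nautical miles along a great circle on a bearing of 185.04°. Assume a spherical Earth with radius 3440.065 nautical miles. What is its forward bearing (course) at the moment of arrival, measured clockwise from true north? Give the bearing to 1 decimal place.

final bearing 184.0°

Central angle δ = d/R = 0.583855 rad.
Converting: φ₁ = 0.657797 rad, θ = 3.229557 rad.
Applying the spherical law of cosines for sides, sin φ₂ = sin φ₁ cos δ + cos φ₁ sin δ cos θ = 0.075561, so φ₂ = 4.333°.
Then Δλ = atan2(-0.038323, 0.788147) = -0.048585 rad, from sin θ sin δ cos φ₁ over cos δ − sin φ₁ sin φ₂.
Hence λ₂ = 80.744° + -2.784° = 77.960°.
The forward bearing on arrival equals the back-azimuth from the destination plus 180°.
Back-azimuth from P₂ (4.3°, 78.0°) to P₁ (37.7°, 80.7°), with Δλ' = λ₁ − λ₂ = 2.8°: atan2( sin Δλ' cos φ₁ , cos φ₂ sin φ₁ − sin φ₂ cos φ₁ cos Δλ' ) = 4.0°.
Final bearing = (4.0° + 180°) mod 360° = 184.0°.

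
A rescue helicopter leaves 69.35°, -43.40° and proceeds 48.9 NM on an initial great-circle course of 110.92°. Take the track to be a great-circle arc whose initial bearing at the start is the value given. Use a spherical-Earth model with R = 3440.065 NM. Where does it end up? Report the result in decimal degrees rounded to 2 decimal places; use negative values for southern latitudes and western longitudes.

latitude 69.05°, longitude -41.27°

Angular distance δ = d/R = 48.9 / 3440.065 = 0.014215 rad.
Converting: φ₁ = 1.210386 rad, θ = 1.935919 rad.
sin φ₂ = sin φ₁ cos δ + cos φ₁ sin δ cos θ = (0.935752)(0.999899) + (0.352658)(0.014214)(-0.357064) = 0.933868
φ₂ = asin(0.933868) = 1.205080 rad = 69.05°.
Δλ = atan2( sin θ sin δ cos φ₁ , cos δ − sin φ₁ sin φ₂ ) = atan2(0.004682, 0.126030) = 0.037136 rad = 2.13°.
λ₂ = λ₁ + Δλ = -41.27°.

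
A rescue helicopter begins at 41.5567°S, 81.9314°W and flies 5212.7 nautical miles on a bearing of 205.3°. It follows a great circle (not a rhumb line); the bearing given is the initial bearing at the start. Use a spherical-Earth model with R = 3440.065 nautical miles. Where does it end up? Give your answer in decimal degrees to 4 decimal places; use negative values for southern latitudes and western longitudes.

δ = 5212.7/3440.065 = 1.515291 rad (86.8198°).
Start latitude φ₁ = -0.725301 rad; initial bearing θ = 3.583161 rad.
Destination latitude: φ₂ = arcsin( sin φ₁ cos δ + cos φ₁ sin δ cos θ ) = arcsin(-0.712284) = -45.4210°.
Then Δλ = atan2(-0.319299, -0.417025) = -2.488144 rad, from sin θ sin δ cos φ₁ over cos δ − sin φ₁ sin φ₂.
λ₂ = -81.9314° + -142.5601° = -224.4915°, normalized to (−180°, 180°] → 135.5085°.

latitude -45.4210°, longitude 135.5085°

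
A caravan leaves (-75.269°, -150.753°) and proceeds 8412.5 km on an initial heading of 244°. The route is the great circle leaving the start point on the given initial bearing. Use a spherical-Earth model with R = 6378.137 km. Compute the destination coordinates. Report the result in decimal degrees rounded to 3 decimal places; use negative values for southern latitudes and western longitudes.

latitude -20.423°, longitude 97.500°

δ = 8412.5/6378.137 = 1.318959 rad (75.5708°).
With φ₁ = -75.269° = -1.313692 rad and θ = 244° = 4.258603 rad:
Applying the spherical law of cosines for sides, sin φ₂ = sin φ₁ cos δ + cos φ₁ sin δ cos θ = -0.348947, so φ₂ = -20.423°.
Δλ = atan2( sin θ sin δ cos φ₁ , cos δ − sin φ₁ sin φ₂ ) = atan2(-0.221337, -0.088293) = -1.950360 rad = -111.747°.
λ₂ = -150.753° + -111.747° = -262.500°, normalized to (−180°, 180°] → 97.500°.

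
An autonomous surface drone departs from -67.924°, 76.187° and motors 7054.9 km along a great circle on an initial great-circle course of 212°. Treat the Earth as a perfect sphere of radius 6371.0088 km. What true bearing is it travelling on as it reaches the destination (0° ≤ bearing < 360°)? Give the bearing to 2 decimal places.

final bearing 343.82°

Angular distance δ = d/R = 7054.9 / 6371.0088 = 1.107344 rad.
With φ₁ = -67.924° = -1.185497 rad and θ = 212° = 3.700098 rad:
sin φ₂ = sin φ₁ cos δ + cos φ₁ sin δ cos θ = (-0.926686)(0.447039) + (0.375836)(0.894515)(-0.848048) = -0.699371
φ₂ = asin(-0.699371) = -0.774517 rad = -44.377°.
Δλ = atan2( sin θ sin δ cos φ₁ , cos δ − sin φ₁ sin φ₂ ) = atan2(-0.178154, -0.201058) = -2.416521 rad = -138.456°.
λ₂ = λ₁ + Δλ = -62.269°.
The forward bearing on arrival equals the back-azimuth from the destination plus 180°.
Back-azimuth from P₂ (-44.38°, -62.27°) to P₁ (-67.92°, 76.19°), with Δλ' = λ₁ − λ₂ = 138.46°: atan2( sin Δλ' cos φ₁ , cos φ₂ sin φ₁ − sin φ₂ cos φ₁ cos Δλ' ) = 163.82°.
Final bearing = (163.82° + 180°) mod 360° = 343.82°.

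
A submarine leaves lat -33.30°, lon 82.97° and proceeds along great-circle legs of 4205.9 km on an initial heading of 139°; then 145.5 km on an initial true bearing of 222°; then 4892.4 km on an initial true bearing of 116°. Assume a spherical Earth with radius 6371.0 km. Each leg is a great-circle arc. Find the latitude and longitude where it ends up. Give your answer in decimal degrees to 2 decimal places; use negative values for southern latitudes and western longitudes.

Apply the spherical direct solution leg by leg, carrying full precision between legs.
Leg 1: from (-33.30°, 82.97°), δ = 4205.9/6371 = 0.660163 rad, θ = 139° → φ = -55.13°, λ = 127.70°.
Leg 2: from (-55.13°, 127.70°), δ = 145.5/6371 = 0.022838 rad, θ = 222° → φ = -56.10°, λ = 126.13°.
Leg 3: from (-56.10°, 126.13°), δ = 4892.4/6371 = 0.767917 rad, θ = 116° → φ = -50.08°, λ = -157.25°.

latitude -50.08°, longitude -157.25°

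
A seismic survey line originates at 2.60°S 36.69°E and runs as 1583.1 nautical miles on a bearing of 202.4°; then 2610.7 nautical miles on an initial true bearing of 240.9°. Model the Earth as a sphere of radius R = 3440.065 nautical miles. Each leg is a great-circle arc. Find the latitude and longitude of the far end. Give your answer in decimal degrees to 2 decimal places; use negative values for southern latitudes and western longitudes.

latitude -38.74°, longitude -24.68°

Apply the spherical direct solution leg by leg, carrying full precision between legs.
Leg 1: from (-2.60°, 36.69°), δ = 1583.1/3440.065 = 0.460195 rad, θ = 202.4° → φ = -26.80°, λ = 25.76°.
Leg 2: from (-26.80°, 25.76°), δ = 2610.7/3440.065 = 0.758910 rad, θ = 240.9° → φ = -38.74°, λ = -24.68°.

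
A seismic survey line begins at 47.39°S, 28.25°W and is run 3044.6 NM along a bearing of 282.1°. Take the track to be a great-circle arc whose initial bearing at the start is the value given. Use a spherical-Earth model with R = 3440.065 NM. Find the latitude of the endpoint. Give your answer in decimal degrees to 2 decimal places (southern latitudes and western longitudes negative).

Central angle δ = d/R = 0.885041 rad.
Start latitude φ₁ = -0.827112 rad; initial bearing θ = 4.923574 rad.
sin φ₂ = sin φ₁ cos δ + cos φ₁ sin δ cos θ = (-0.735979)(0.633257) + (0.677004)(0.773941)(0.209619) = -0.356232
φ₂ = asin(-0.356232) = -0.364232 rad = -20.87°.
Δλ = atan2( sin θ sin δ cos φ₁ , cos δ − sin φ₁ sin φ₂ ) = atan2(-0.512321, 0.371078) = -0.943942 rad = -54.08°.
λ₂ = λ₁ + Δλ = -82.33°.

latitude -20.87°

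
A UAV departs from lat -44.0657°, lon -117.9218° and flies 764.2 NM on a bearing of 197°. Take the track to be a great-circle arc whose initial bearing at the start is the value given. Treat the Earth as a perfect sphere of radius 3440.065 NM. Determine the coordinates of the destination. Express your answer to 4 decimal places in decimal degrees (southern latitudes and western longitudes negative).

Angular distance δ = d/R = 764.2 / 3440.065 = 0.222147 rad.
Converting: φ₁ = -0.769092 rad, θ = 3.438299 rad.
sin φ₂ = sin φ₁ cos δ + cos φ₁ sin δ cos θ = (-0.695483)(0.975427) + (0.718543)(0.220324)(-0.956305) = -0.829787
φ₂ = asin(-0.829787) = -0.978727 rad = -56.0769°.
For the longitude increment, Δλ = atan2( sin θ sin δ cos φ₁, cos δ − sin φ₁ sin φ₂ ) = atan2(-0.046286, 0.398324) = -6.6282°.
λ₂ = -117.9218° + -6.6282° = -124.5500°.

latitude -56.0769°, longitude -124.5500°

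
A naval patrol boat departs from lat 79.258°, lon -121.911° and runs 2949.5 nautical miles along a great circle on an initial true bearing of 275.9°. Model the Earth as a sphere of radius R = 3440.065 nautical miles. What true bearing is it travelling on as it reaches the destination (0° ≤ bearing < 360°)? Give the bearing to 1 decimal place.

δ = 2949.5/3440.065 = 0.857397 rad (49.1252°).
Converting: φ₁ = 1.383313 rad, θ = 4.815363 rad.
sin φ₂ = sin φ₁ cos δ + cos φ₁ sin δ cos θ = (0.982476)(0.654408) + (0.186387)(0.756141)(0.102793) = 0.657428
φ₂ = asin(0.657428) = 0.717400 rad = 41.104°.
Δλ = atan2( sin θ sin δ cos φ₁ , cos δ − sin φ₁ sin φ₂ ) = atan2(-0.140188, 0.008501) = -1.510231 rad = -86.530°.
λ₂ = -121.911° + -86.530° = -208.441°, normalized to (−180°, 180°] → 151.559°.
The forward bearing on arrival equals the back-azimuth from the destination plus 180°.
Back-azimuth from P₂ (41.1°, 151.6°) to P₁ (79.3°, -121.9°), with Δλ' = λ₁ − λ₂ = -273.5°: atan2( sin Δλ' cos φ₁ , cos φ₂ sin φ₁ − sin φ₂ cos φ₁ cos Δλ' ) = 14.2°.
Final bearing = (14.2° + 180°) mod 360° = 194.2°.

final bearing 194.2°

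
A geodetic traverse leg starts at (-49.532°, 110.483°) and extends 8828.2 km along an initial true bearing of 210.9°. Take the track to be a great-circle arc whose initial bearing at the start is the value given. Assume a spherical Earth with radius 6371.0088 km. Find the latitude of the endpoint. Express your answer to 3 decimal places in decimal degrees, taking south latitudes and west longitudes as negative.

latitude -43.426°

Central angle δ = d/R = 1.385683 rad.
Converting: φ₁ = -0.864496 rad, θ = 3.680899 rad.
Destination latitude: φ₂ = arcsin( sin φ₁ cos δ + cos φ₁ sin δ cos θ ) = arcsin(-0.687415) = -43.426°.
For the longitude increment, Δλ = atan2( sin θ sin δ cos φ₁, cos δ − sin φ₁ sin φ₂ ) = atan2(-0.327606, -0.338906) = -135.971°.
λ₂ = 110.483° + -135.971° = -25.488°.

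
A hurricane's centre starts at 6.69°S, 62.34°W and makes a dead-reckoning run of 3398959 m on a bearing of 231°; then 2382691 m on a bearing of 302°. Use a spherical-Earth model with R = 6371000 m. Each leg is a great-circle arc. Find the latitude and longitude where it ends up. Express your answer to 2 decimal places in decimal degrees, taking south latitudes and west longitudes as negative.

Apply the spherical direct solution leg by leg, carrying full precision between legs.
Leg 1: from (-6.69°, -62.34°), δ = 3398959/6371000 = 0.533505 rad, θ = 231° → φ = -24.72°, λ = -88.13°.
Leg 2: from (-24.72°, -88.13°), δ = 2382691/6371000 = 0.373990 rad, θ = 302° → φ = -12.32°, λ = -106.62°.

latitude -12.32°, longitude -106.62°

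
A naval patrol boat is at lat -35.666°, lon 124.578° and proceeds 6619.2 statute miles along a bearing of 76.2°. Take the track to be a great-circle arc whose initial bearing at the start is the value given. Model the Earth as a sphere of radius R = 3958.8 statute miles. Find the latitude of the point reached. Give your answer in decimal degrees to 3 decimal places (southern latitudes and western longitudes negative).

latitude 14.579°

Central angle δ = d/R = 1.672022 rad.
Start latitude φ₁ = -0.622489 rad; initial bearing θ = 1.329941 rad.
Destination latitude: φ₂ = arcsin( sin φ₁ cos δ + cos φ₁ sin δ cos θ ) = arcsin(0.251719) = 14.579°.
For the longitude increment, Δλ = atan2( sin θ sin δ cos φ₁, cos δ − sin φ₁ sin φ₂ ) = atan2(0.784940, 0.045715) = 86.667°.
λ₂ = 124.578° + 86.667° = 211.245°, normalized to (−180°, 180°] → -148.755°.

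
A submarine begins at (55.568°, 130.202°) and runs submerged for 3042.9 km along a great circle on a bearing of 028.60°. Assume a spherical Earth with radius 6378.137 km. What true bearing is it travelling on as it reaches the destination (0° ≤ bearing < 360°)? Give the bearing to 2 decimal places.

Angular distance δ = d/R = 3042.9 / 6378.137 = 0.477083 rad.
Start latitude φ₁ = 0.969845 rad; initial bearing θ = 0.499164 rad.
Destination latitude: φ₂ = arcsin( sin φ₁ cos δ + cos φ₁ sin δ cos θ ) = arcsin(0.960658) = 73.875°.
Then Δλ = atan2(0.124287, 0.095990) = 0.913160 rad, from sin θ sin δ cos φ₁ over cos δ − sin φ₁ sin φ₂.
λ₂ = 130.202° + 52.320° = 182.522°, normalized to (−180°, 180°] → -177.478°.
The forward bearing on arrival equals the back-azimuth from the destination plus 180°.
Back-azimuth from P₂ (73.87°, -177.48°) to P₁ (55.57°, 130.20°), with Δλ' = λ₁ − λ₂ = 307.68°: atan2( sin Δλ' cos φ₁ , cos φ₂ sin φ₁ − sin φ₂ cos φ₁ cos Δλ' ) = 257.04°.
Final bearing = (257.04° + 180°) mod 360° = 77.04°.

final bearing 77.04°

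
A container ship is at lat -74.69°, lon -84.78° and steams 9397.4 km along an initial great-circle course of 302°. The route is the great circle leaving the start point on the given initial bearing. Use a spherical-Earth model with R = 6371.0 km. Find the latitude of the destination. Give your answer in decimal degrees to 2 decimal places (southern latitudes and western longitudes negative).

latitude 2.70°

The arc subtends δ = 9397.4/6371 = 1.475027 rad at the centre.
Start latitude φ₁ = -1.303586 rad; initial bearing θ = 5.270894 rad.
Applying the spherical law of cosines for sides, sin φ₂ = sin φ₁ cos δ + cos φ₁ sin δ cos θ = 0.047050, so φ₂ = 2.70°.
For the longitude increment, Δλ = atan2( sin θ sin δ cos φ₁, cos δ − sin φ₁ sin φ₂ ) = atan2(-0.222894, 0.141003) = -57.68°.
λ₂ = -84.78° + -57.68° = -142.46°.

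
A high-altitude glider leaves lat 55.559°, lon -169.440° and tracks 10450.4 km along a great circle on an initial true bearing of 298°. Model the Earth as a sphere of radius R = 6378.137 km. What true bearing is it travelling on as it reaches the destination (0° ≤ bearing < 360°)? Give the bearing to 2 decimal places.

final bearing 210.71°

δ = 10450.4/6378.137 = 1.638472 rad (93.8775°).
Start latitude φ₁ = 0.969687 rad; initial bearing θ = 5.201081 rad.
Applying the spherical law of cosines for sides, sin φ₂ = sin φ₁ cos δ + cos φ₁ sin δ cos θ = 0.209135, so φ₂ = 12.072°.
Δλ = atan2( sin θ sin δ cos φ₁ , cos δ − sin φ₁ sin φ₂ ) = atan2(-0.498214, -0.240100) = -2.019876 rad = -115.730°.
λ₂ = -169.440° + -115.730° = -285.170°, normalized to (−180°, 180°] → 74.830°.
The forward bearing on arrival equals the back-azimuth from the destination plus 180°.
Back-azimuth from P₂ (12.07°, 74.83°) to P₁ (55.56°, -169.44°), with Δλ' = λ₁ − λ₂ = -244.27°: atan2( sin Δλ' cos φ₁ , cos φ₂ sin φ₁ − sin φ₂ cos φ₁ cos Δλ' ) = 30.71°.
Final bearing = (30.71° + 180°) mod 360° = 210.71°.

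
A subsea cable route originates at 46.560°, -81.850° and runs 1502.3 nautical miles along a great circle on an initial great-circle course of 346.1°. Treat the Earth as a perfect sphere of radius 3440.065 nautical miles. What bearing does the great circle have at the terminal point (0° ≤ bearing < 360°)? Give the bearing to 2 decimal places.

δ = 1502.3/3440.065 = 0.436707 rad (25.0215°).
Start latitude φ₁ = 0.812625 rad; initial bearing θ = 6.040585 rad.
Applying the spherical law of cosines for sides, sin φ₂ = sin φ₁ cos δ + cos φ₁ sin δ cos θ = 0.940257, so φ₂ = 70.095°.
For the longitude increment, Δλ = atan2( sin θ sin δ cos φ₁, cos δ − sin φ₁ sin φ₂ ) = atan2(-0.069864, 0.223433) = -17.364°.
λ₂ = -81.850° + -17.364° = -99.214°.
The forward bearing on arrival equals the back-azimuth from the destination plus 180°.
Back-azimuth from P₂ (70.09°, -99.21°) to P₁ (46.56°, -81.85°), with Δλ' = λ₁ − λ₂ = 17.36°: atan2( sin Δλ' cos φ₁ , cos φ₂ sin φ₁ − sin φ₂ cos φ₁ cos Δλ' ) = 150.98°.
Final bearing = (150.98° + 180°) mod 360° = 330.98°.

final bearing 330.98°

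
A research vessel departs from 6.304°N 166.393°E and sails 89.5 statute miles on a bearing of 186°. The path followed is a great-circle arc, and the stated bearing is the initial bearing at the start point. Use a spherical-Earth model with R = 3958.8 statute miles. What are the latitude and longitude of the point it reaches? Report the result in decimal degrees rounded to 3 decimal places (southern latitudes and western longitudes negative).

latitude 5.016°, longitude 166.257°

The arc subtends δ = 89.5/3958.8 = 0.022608 rad at the centre.
Converting: φ₁ = 0.110026 rad, θ = 3.246312 rad.
Applying the spherical law of cosines for sides, sin φ₂ = sin φ₁ cos δ + cos φ₁ sin δ cos θ = 0.087429, so φ₂ = 5.016°.
Δλ = atan2( sin θ sin δ cos φ₁ , cos δ − sin φ₁ sin φ₂ ) = atan2(-0.002349, 0.990144) = -0.002372 rad = -0.136°.
λ₂ = λ₁ + Δλ = 166.257°.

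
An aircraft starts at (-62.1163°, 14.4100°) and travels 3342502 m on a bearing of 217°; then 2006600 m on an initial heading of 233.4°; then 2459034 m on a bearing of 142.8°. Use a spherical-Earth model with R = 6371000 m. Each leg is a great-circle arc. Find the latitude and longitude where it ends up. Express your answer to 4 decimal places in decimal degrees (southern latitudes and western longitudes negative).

Apply the spherical direct solution leg by leg, carrying full precision between legs.
Leg 1: from (-62.1163°, 14.4100°), δ = 3342502/6371000 = 0.524643 rad, θ = 217° → φ = -72.1958°, λ = -65.9539°.
Leg 2: from (-72.1958°, -65.9539°), δ = 2006600/6371000 = 0.314958 rad, θ = 233.4° → φ = -74.1010°, λ = -131.1613°.
Leg 3: from (-74.1010°, -131.1613°), δ = 2459034/6371000 = 0.385973 rad, θ = 142.8° → φ = -76.6898°, λ = -32.5173°.

latitude -76.6898°, longitude -32.5173°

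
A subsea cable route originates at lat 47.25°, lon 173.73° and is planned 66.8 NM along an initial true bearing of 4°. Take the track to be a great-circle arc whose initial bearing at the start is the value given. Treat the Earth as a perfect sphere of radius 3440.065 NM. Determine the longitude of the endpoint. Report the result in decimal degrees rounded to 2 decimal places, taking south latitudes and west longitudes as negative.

longitude 173.85°

Central angle δ = d/R = 0.019418 rad.
Start latitude φ₁ = 0.824668 rad; initial bearing θ = 0.069813 rad.
Applying the spherical law of cosines for sides, sin φ₂ = sin φ₁ cos δ + cos φ₁ sin δ cos θ = 0.747332, so φ₂ = 48.36°.
Δλ = atan2( sin θ sin δ cos φ₁ , cos δ − sin φ₁ sin φ₂ ) = atan2(0.000919, 0.451029) = 0.002038 rad = 0.12°.
λ₂ = 173.73° + 0.12° = 173.85°.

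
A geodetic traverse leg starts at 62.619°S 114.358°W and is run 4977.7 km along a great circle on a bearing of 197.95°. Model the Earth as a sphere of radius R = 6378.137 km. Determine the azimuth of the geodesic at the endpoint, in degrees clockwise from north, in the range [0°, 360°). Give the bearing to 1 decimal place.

final bearing 335.7°

δ = 4977.7/6378.137 = 0.780432 rad (44.7154°).
Start latitude φ₁ = -1.092908 rad; initial bearing θ = 3.454879 rad.
Applying the spherical law of cosines for sides, sin φ₂ = sin φ₁ cos δ + cos φ₁ sin δ cos θ = -0.938832, so φ₂ = -69.856°.
For the longitude increment, Δλ = atan2( sin θ sin δ cos φ₁, cos δ − sin φ₁ sin φ₂ ) = atan2(-0.099724, -0.123043) = -140.976°.
λ₂ = -114.358° + -140.976° = -255.334°, normalized to (−180°, 180°] → 104.666°.
The forward bearing on arrival equals the back-azimuth from the destination plus 180°.
Back-azimuth from P₂ (-69.9°, 104.7°) to P₁ (-62.6°, -114.4°), with Δλ' = λ₁ − λ₂ = -219.0°: atan2( sin Δλ' cos φ₁ , cos φ₂ sin φ₁ − sin φ₂ cos φ₁ cos Δλ' ) = 155.7°.
Final bearing = (155.7° + 180°) mod 360° = 335.7°.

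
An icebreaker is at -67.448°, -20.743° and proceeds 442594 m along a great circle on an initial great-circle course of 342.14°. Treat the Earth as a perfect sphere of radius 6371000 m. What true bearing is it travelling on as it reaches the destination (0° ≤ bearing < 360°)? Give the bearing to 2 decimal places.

final bearing 344.64°

Central angle δ = d/R = 0.069470 rad.
With φ₁ = -67.448° = -1.177190 rad and θ = 342.14° = 5.971470 rad:
Applying the spherical law of cosines for sides, sin φ₂ = sin φ₁ cos δ + cos φ₁ sin δ cos θ = -0.895965, so φ₂ = -63.633°.
For the longitude increment, Δλ = atan2( sin θ sin δ cos φ₁, cos δ − sin φ₁ sin φ₂ ) = atan2(-0.008165, 0.170135) = -2.747°.
Hence λ₂ = -20.743° + -2.747° = -23.490°.
The forward bearing on arrival equals the back-azimuth from the destination plus 180°.
Back-azimuth from P₂ (-63.63°, -23.49°) to P₁ (-67.45°, -20.74°), with Δλ' = λ₁ − λ₂ = 2.75°: atan2( sin Δλ' cos φ₁ , cos φ₂ sin φ₁ − sin φ₂ cos φ₁ cos Δλ' ) = 164.64°.
Final bearing = (164.64° + 180°) mod 360° = 344.64°.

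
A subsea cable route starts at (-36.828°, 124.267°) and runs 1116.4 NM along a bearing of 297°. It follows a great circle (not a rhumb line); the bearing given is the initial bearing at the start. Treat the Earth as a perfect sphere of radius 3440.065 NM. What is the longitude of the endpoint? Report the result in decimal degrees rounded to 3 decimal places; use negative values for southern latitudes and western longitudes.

longitude 105.692°

Angular distance δ = d/R = 1116.4 / 3440.065 = 0.324529 rad.
Start latitude φ₁ = -0.642770 rad; initial bearing θ = 5.183628 rad.
Applying the spherical law of cosines for sides, sin φ₂ = sin φ₁ cos δ + cos φ₁ sin δ cos θ = -0.452254, so φ₂ = -26.888°.
For the longitude increment, Δλ = atan2( sin θ sin δ cos φ₁, cos δ − sin φ₁ sin φ₂ ) = atan2(-0.227411, 0.676713) = -18.575°.
λ₂ = 124.267° + -18.575° = 105.692°.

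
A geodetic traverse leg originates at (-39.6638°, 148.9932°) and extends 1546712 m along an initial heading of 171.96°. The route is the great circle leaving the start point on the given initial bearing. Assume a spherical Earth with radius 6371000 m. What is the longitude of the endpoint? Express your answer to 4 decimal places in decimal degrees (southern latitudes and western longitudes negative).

Central angle δ = d/R = 0.242774 rad.
With φ₁ = -39.6638° = -0.692264 rad and θ = 171.96° = 3.001268 rad:
Destination latitude: φ₂ = arcsin( sin φ₁ cos δ + cos φ₁ sin δ cos θ ) = arcsin(-0.802802) = -53.3986°.
For the longitude increment, Δλ = atan2( sin θ sin δ cos φ₁, cos δ − sin φ₁ sin φ₂ ) = atan2(0.025883, 0.458261) = 3.2327°.
Hence λ₂ = 148.9932° + 3.2327° = 152.2259°.

longitude 152.2259°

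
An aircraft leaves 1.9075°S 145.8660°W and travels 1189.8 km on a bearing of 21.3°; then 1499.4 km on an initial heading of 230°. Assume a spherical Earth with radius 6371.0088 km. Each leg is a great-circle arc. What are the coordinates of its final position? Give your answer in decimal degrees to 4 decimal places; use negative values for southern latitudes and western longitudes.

latitude -0.6926°, longitude -152.2507°

Apply the spherical direct solution leg by leg, carrying full precision between legs.
Leg 1: from (-1.9075°, -145.8660°), δ = 1189.8/6371.0088 = 0.186752 rad, θ = 21.3° → φ = 8.0584°, λ = -141.9602°.
Leg 2: from (8.0584°, -141.9602°), δ = 1499.4/6371.0088 = 0.235347 rad, θ = 230° → φ = -0.6926°, λ = -152.2507°.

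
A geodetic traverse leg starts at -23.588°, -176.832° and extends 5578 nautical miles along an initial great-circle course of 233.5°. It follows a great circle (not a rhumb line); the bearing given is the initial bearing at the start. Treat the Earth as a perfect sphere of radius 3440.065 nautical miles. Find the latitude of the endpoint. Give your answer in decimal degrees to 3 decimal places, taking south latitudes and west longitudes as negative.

Central angle δ = d/R = 1.621481 rad.
Start latitude φ₁ = -0.411688 rad; initial bearing θ = 4.075344 rad.
Destination latitude: φ₂ = arcsin( sin φ₁ cos δ + cos φ₁ sin δ cos θ ) = arcsin(-0.524150) = -31.611°.
For the longitude increment, Δλ = atan2( sin θ sin δ cos φ₁, cos δ − sin φ₁ sin φ₂ ) = atan2(-0.735746, -0.260405) = -109.491°.
λ₂ = -176.832° + -109.491° = -286.323°, normalized to (−180°, 180°] → 73.677°.

latitude -31.611°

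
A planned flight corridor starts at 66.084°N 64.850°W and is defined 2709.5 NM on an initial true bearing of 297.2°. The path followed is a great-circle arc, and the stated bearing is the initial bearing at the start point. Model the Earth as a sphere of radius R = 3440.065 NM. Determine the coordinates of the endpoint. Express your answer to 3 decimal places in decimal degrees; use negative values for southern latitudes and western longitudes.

latitude 50.921°, longitude -155.769°

The arc subtends δ = 2709.5/3440.065 = 0.787630 rad at the centre.
Start latitude φ₁ = 1.153383 rad; initial bearing θ = 5.187119 rad.
Destination latitude: φ₂ = arcsin( sin φ₁ cos δ + cos φ₁ sin δ cos θ ) = arcsin(0.776274) = 50.921°.
Δλ = atan2( sin θ sin δ cos φ₁ , cos δ − sin φ₁ sin φ₂ ) = atan2(-0.255528, -0.004097) = -1.586829 rad = -90.919°.
Hence λ₂ = -64.850° + -90.919° = -155.769°.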